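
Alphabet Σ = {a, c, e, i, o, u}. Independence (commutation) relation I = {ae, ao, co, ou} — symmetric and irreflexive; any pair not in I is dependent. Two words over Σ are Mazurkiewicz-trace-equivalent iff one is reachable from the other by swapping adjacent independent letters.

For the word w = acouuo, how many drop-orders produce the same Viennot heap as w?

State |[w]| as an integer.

#0=a has no predecessor
#1=c depends on [0:a]
#2=o has no predecessor
#3=u depends on [1:c]
#4=u depends on [3:u]
#5=o depends on [2:o]
sources: [0:a, 2:o]
N(rest) = Σ N(rest − s) over sources s of rest; N(one piece) = 1:
  size 1 → [4]=1  [5]=1
  size 2 → [2,5]=1  [3,4]=1  [4,5]=2
  size 3 → [1,3,4]=1  [2,4,5]=3  [3,4,5]=3
  size 4 → [0,1,3,4]=1  [1,3,4,5]=4  [2,3,4,5]=6
  first=0(a) contributes 10
  first=2(o) contributes 5
|[w]| = 15

15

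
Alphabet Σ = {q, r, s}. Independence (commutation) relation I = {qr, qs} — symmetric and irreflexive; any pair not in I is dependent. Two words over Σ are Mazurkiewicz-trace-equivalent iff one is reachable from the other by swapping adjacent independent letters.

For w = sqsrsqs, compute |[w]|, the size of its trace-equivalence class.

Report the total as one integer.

drop 0:s onto floor
drop 1:q onto floor
drop 2:s onto {0:s}
drop 3:r onto {2:s}
drop 4:s onto {3:r}
drop 5:q onto {1:q}
drop 6:s onto {4:s}
ground layer = {0:s, 1:q}
drop-orders for the pieces not yet dropped (sum over which currently-grounded one goes next):
  1 to go: {5} 1  {6} 1
  2 to go: {1,5} 1  {4,6} 1  {5,6} 2
  3 to go: {1,5,6} 3  {3,4,6} 1  {4,5,6} 3
  4 to go: {1,4,5,6} 6  {2,3,4,6} 1  {3,4,5,6} 4
  5 to go: {0,2,3,4,6} 1  {1,3,4,5,6} 10  {2,3,4,5,6} 5
  if 0:s drops first: 15 orders
  if 1:q drops first: 6 orders
heap linearizations: 21

21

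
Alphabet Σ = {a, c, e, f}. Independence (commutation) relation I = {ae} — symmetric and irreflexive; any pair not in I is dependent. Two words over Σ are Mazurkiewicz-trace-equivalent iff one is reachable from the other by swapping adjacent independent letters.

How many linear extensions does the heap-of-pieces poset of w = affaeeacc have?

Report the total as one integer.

piece 0:a — minimal
piece 1:f rests on {0:a}
piece 2:f rests on {1:f}
piece 3:a rests on {2:f}
piece 4:e rests on {2:f}
piece 5:e rests on {4:e}
piece 6:a rests on {3:a}
piece 7:c rests on {5:e, 6:a}
piece 8:c rests on {7:c}
minimal pieces: {0:a}
ways to finish when only these pieces remain (= sum over removing one remaining piece with nothing left below it):
  1 left: {8}→1
  2 left: {7,8}→1
  3 left: {5,7,8}→1  {6,7,8}→1
  4 left: {3,6,7,8}→1  {4,5,7,8}→1  {5,6,7,8}→2
  5 left: {3,5,6,7,8}→3  {4,5,6,7,8}→3
  6 left: {3,4,5,6,7,8}→6
  7 left: {2,3,4,5,6,7,8}→6
  placing 0:a first → 6 extensions

6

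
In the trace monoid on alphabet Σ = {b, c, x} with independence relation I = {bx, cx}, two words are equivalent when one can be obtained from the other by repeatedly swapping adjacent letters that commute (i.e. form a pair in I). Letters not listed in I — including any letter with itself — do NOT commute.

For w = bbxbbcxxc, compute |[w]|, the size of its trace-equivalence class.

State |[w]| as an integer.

84

0(b) covers ∅
1(b) covers 0:b
2(x) covers ∅
3(b) covers 1:b
4(b) covers 3:b
5(c) covers 4:b
6(x) covers 2:x
7(x) covers 6:x
8(c) covers 5:c
floor of heap: 0:b, 2:x
completions by unplaced set U, small U first (add the entries for U minus each lowest piece of U):
  |U|=1: {7}:1  {8}:1
  |U|=2: {5,8}:1  {6,7}:1  {7,8}:2
  |U|=3: {2,6,7}:1  {4,5,8}:1  {5,7,8}:3  {6,7,8}:3
  |U|=4: {2,6,7,8}:4  {3,4,5,8}:1  {4,5,7,8}:4  {5,6,7,8}:6
  |U|=5: {1,3,4,5,8}:1  {2,5,6,7,8}:10  {3,4,5,7,8}:5  {4,5,6,7,8}:10
  |U|=6: {0,1,3,4,5,8}:1  {1,3,4,5,7,8}:6  {2,4,5,6,7,8}:20  {3,4,5,6,7,8}:15
  |U|=7: {0,1,3,4,5,7,8}:7  {1,3,4,5,6,7,8}:21  {2,3,4,5,6,7,8}:35
  start at 0(b): 56
  start at 2(x): 28
sum over floor = 84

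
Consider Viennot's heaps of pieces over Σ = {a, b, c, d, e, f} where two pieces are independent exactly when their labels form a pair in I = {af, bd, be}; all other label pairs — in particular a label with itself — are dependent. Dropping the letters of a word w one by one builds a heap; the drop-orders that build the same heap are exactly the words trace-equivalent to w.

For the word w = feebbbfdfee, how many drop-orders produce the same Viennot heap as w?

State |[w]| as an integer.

10

piece 0:f — minimal
piece 1:e rests on {0:f}
piece 2:e rests on {1:e}
piece 3:b rests on {0:f}
piece 4:b rests on {3:b}
piece 5:b rests on {4:b}
piece 6:f rests on {2:e, 5:b}
piece 7:d rests on {6:f}
piece 8:f rests on {7:d}
piece 9:e rests on {8:f}
piece 10:e rests on {9:e}
minimal pieces: {0:f}
ways to finish when only these pieces remain (= sum over removing one remaining piece with nothing left below it):
  1 left: {10}→1
  2 left: {9,10}→1
  3 left: {8,9,10}→1
  4 left: {7,8,9,10}→1
  5 left: {6,7,8,9,10}→1
  6 left: {2,6,7,8,9,10}→1  {5,6,7,8,9,10}→1
  7 left: {1,2,6,7,8,9,10}→1  {2,5,6,7,8,9,10}→2  {4,5,6,7,8,9,10}→1
  8 left: {1,2,5,6,7,8,9,10}→3  {2,4,5,6,7,8,9,10}→3  {3,4,5,6,7,8,9,10}→1
  9 left: {1,2,4,5,6,7,8,9,10}→6  {2,3,4,5,6,7,8,9,10}→4
  placing 0:f first → 10 extensions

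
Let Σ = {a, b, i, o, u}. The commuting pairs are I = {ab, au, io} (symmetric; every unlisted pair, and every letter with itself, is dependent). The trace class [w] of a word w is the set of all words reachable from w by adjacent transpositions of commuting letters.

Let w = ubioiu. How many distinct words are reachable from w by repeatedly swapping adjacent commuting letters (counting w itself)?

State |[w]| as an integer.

3

#0=u has no predecessor
#1=b depends on [0:u]
#2=i depends on [1:b]
#3=o depends on [1:b]
#4=i depends on [2:i]
#5=u depends on [3:o, 4:i]
sources: [0:u]
N(rest) = Σ N(rest − s) over sources s of rest; N(one piece) = 1:
  size 1 → [5]=1
  size 2 → [3,5]=1  [4,5]=1
  size 3 → [2,4,5]=1  [3,4,5]=2
  size 4 → [2,3,4,5]=3
  first=0(u) contributes 3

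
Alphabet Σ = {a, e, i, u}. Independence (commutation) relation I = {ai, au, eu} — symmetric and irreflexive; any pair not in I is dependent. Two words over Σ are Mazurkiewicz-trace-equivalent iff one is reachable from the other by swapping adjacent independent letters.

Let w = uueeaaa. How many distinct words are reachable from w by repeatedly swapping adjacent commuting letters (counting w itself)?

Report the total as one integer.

#0=u has no predecessor
#1=u depends on [0:u]
#2=e has no predecessor
#3=e depends on [2:e]
#4=a depends on [3:e]
#5=a depends on [4:a]
#6=a depends on [5:a]
sources: [0:u, 2:e]
N(rest) = Σ N(rest − s) over sources s of rest; N(one piece) = 1:
  size 1 → [1]=1  [6]=1
  size 2 → [0,1]=1  [1,6]=2  [5,6]=1
  size 3 → [0,1,6]=3  [1,5,6]=3  [4,5,6]=1
  size 4 → [0,1,5,6]=6  [1,4,5,6]=4  [3,4,5,6]=1
  size 5 → [0,1,4,5,6]=10  [1,3,4,5,6]=5  [2,3,4,5,6]=1
  first=0(u) contributes 6
  first=2(e) contributes 15
|[w]| = 21

21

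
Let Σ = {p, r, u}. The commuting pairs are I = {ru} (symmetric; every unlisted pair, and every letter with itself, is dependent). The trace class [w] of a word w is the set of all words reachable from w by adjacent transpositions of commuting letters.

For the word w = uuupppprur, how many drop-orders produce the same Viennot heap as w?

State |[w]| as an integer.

3

piece 0:u — minimal
piece 1:u rests on {0:u}
piece 2:u rests on {1:u}
piece 3:p rests on {2:u}
piece 4:p rests on {3:p}
piece 5:p rests on {4:p}
piece 6:p rests on {5:p}
piece 7:r rests on {6:p}
piece 8:u rests on {6:p}
piece 9:r rests on {7:r}
minimal pieces: {0:u}
ways to finish when only these pieces remain (= sum over removing one remaining piece with nothing left below it):
  1 left: {8}→1  {9}→1
  2 left: {7,9}→1  {8,9}→2
  3 left: {7,8,9}→3
  4 left: {6,7,8,9}→3
  5 left: {5,6,7,8,9}→3
  6 left: {4,5,6,7,8,9}→3
  7 left: {3,4,5,6,7,8,9}→3
  8 left: {2,3,4,5,6,7,8,9}→3
  placing 0:u first → 3 extensions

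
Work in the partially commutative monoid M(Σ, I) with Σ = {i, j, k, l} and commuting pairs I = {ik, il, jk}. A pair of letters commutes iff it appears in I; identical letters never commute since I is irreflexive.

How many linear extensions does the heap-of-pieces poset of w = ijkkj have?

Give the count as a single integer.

10

#0=i has no predecessor
#1=j depends on [0:i]
#2=k has no predecessor
#3=k depends on [2:k]
#4=j depends on [1:j]
sources: [0:i, 2:k]
N(rest) = Σ N(rest − s) over sources s of rest; N(one piece) = 1:
  size 1 → [3]=1  [4]=1
  size 2 → [1,4]=1  [2,3]=1  [3,4]=2
  size 3 → [0,1,4]=1  [1,3,4]=3  [2,3,4]=3
  first=0(i) contributes 6
  first=2(k) contributes 4
|[w]| = 10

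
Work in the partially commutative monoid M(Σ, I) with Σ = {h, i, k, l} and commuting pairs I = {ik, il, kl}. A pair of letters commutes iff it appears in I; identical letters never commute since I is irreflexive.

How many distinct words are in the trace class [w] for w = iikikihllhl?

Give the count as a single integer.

drop 0:i onto floor
drop 1:i onto {0:i}
drop 2:k onto floor
drop 3:i onto {1:i}
drop 4:k onto {2:k}
drop 5:i onto {3:i}
drop 6:h onto {4:k, 5:i}
drop 7:l onto {6:h}
drop 8:l onto {7:l}
drop 9:h onto {8:l}
drop 10:l onto {9:h}
ground layer = {0:i, 2:k}
drop-orders for the pieces not yet dropped (sum over which currently-grounded one goes next):
  1 to go: {10} 1
  2 to go: {9,10} 1
  3 to go: {8,9,10} 1
  4 to go: {7,8,9,10} 1
  5 to go: {6,7,8,9,10} 1
  6 to go: {4,6,7,8,9,10} 1  {5,6,7,8,9,10} 1
  7 to go: {2,4,6,7,8,9,10} 1  {3,5,6,7,8,9,10} 1  {4,5,6,7,8,9,10} 2
  8 to go: {1,3,5,6,7,8,9,10} 1  {2,4,5,6,7,8,9,10} 3  {3,4,5,6,7,8,9,10} 3
  9 to go: {0,1,3,5,6,7,8,9,10} 1  {1,3,4,5,6,7,8,9,10} 4  {2,3,4,5,6,7,8,9,10} 6
  if 0:i drops first: 10 orders
  if 2:k drops first: 5 orders
heap linearizations: 15

15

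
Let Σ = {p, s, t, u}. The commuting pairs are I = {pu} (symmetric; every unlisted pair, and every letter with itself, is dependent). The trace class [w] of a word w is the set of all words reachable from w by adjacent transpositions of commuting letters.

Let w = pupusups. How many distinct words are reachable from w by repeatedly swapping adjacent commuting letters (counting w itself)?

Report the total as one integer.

0(p) covers ∅
1(u) covers ∅
2(p) covers 0:p
3(u) covers 1:u
4(s) covers 2:p, 3:u
5(u) covers 4:s
6(p) covers 4:s
7(s) covers 5:u, 6:p
floor of heap: 0:p, 1:u
completions by unplaced set U, small U first (add the entries for U minus each lowest piece of U):
  |U|=1: {7}:1
  |U|=2: {5,7}:1  {6,7}:1
  |U|=3: {5,6,7}:2
  |U|=4: {4,5,6,7}:2
  |U|=5: {2,4,5,6,7}:2  {3,4,5,6,7}:2
  |U|=6: {0,2,4,5,6,7}:2  {1,3,4,5,6,7}:2  {2,3,4,5,6,7}:4
  start at 0(p): 6
  start at 1(u): 6
sum over floor = 12

12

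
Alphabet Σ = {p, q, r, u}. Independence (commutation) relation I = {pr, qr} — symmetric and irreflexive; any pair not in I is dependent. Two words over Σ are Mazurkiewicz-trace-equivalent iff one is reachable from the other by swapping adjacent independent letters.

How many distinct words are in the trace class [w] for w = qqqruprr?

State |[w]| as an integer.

#0=q has no predecessor
#1=q depends on [0:q]
#2=q depends on [1:q]
#3=r has no predecessor
#4=u depends on [2:q, 3:r]
#5=p depends on [4:u]
#6=r depends on [4:u]
#7=r depends on [6:r]
sources: [0:q, 3:r]
N(rest) = Σ N(rest − s) over sources s of rest; N(one piece) = 1:
  size 1 → [5]=1  [7]=1
  size 2 → [5,7]=2  [6,7]=1
  size 3 → [5,6,7]=3
  size 4 → [4,5,6,7]=3
  size 5 → [2,4,5,6,7]=3  [3,4,5,6,7]=3
  size 6 → [1,2,4,5,6,7]=3  [2,3,4,5,6,7]=6
  first=0(q) contributes 9
  first=3(r) contributes 3
|[w]| = 12

12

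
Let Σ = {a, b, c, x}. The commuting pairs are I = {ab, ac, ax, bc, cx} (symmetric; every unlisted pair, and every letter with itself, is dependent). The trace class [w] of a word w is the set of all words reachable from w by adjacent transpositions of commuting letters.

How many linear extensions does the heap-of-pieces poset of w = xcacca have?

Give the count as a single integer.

#0=x has no predecessor
#1=c has no predecessor
#2=a has no predecessor
#3=c depends on [1:c]
#4=c depends on [3:c]
#5=a depends on [2:a]
sources: [0:x, 1:c, 2:a]
N(rest) = Σ N(rest − s) over sources s of rest; N(one piece) = 1:
  size 1 → [0]=1  [4]=1  [5]=1
  size 2 → [0,4]=2  [0,5]=2  [2,5]=1  [3,4]=1  [4,5]=2
  size 3 → [0,2,5]=3  [0,3,4]=3  [0,4,5]=6  [1,3,4]=1  [2,4,5]=3  [3,4,5]=3
  size 4 → [0,1,3,4]=4  [0,2,4,5]=12  [0,3,4,5]=12  [1,3,4,5]=4  [2,3,4,5]=6
  first=0(x) contributes 10
  first=1(c) contributes 30
  first=2(a) contributes 20
|[w]| = 60

60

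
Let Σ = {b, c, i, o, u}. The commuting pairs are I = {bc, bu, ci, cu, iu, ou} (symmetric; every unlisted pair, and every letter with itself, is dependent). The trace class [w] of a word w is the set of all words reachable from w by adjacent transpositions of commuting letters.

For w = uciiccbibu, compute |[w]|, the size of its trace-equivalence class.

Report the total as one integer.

#0=u has no predecessor
#1=c has no predecessor
#2=i has no predecessor
#3=i depends on [2:i]
#4=c depends on [1:c]
#5=c depends on [4:c]
#6=b depends on [3:i]
#7=i depends on [6:b]
#8=b depends on [7:i]
#9=u depends on [0:u]
sources: [0:u, 1:c, 2:i]
N(rest) = Σ N(rest − s) over sources s of rest; N(one piece) = 1:
  size 1 → [5]=1  [8]=1  [9]=1
  size 2 → [0,9]=1  [4,5]=1  [5,8]=2  [5,9]=2  [7,8]=1  [8,9]=2
  size 3 → [0,5,9]=3  [0,8,9]=3  [1,4,5]=1  [4,5,8]=3  [4,5,9]=3  [5,7,8]=3  [5,8,9]=6  [6,7,8]=1  [7,8,9]=3
  size 4 → [0,4,5,9]=6  [0,5,8,9]=12  [0,7,8,9]=6  [1,4,5,8]=4  [1,4,5,9]=4  [3,6,7,8]=1  [4,5,7,8]=6  [4,5,8,9]=12  [5,6,7,8]=4  [5,7,8,9]=12  [6,7,8,9]=4
  size 5 → [0,1,4,5,9]=10  [0,4,5,8,9]=30  [0,5,7,8,9]=30  [0,6,7,8,9]=10  [1,4,5,7,8]=10  [1,4,5,8,9]=20  [2,3,6,7,8]=1  [3,5,6,7,8]=5  [3,6,7,8,9]=5  [4,5,6,7,8]=10  [4,5,7,8,9]=30  [5,6,7,8,9]=20
  size 6 → [0,1,4,5,8,9]=60  [0,3,6,7,8,9]=15  [0,4,5,7,8,9]=90  [0,5,6,7,8,9]=60  [1,4,5,6,7,8]=20  [1,4,5,7,8,9]=60  [2,3,5,6,7,8]=6  [2,3,6,7,8,9]=6  [3,4,5,6,7,8]=15  [3,5,6,7,8,9]=30  [4,5,6,7,8,9]=60
  size 7 → [0,1,4,5,7,8,9]=210  [0,2,3,6,7,8,9]=21  [0,3,5,6,7,8,9]=105  [0,4,5,6,7,8,9]=210  [1,3,4,5,6,7,8]=35  [1,4,5,6,7,8,9]=140  [2,3,4,5,6,7,8]=21  [2,3,5,6,7,8,9]=42  [3,4,5,6,7,8,9]=105
  size 8 → [0,1,4,5,6,7,8,9]=560  [0,2,3,5,6,7,8,9]=168  [0,3,4,5,6,7,8,9]=420  [1,2,3,4,5,6,7,8]=56  [1,3,4,5,6,7,8,9]=280  [2,3,4,5,6,7,8,9]=168
  first=0(u) contributes 504
  first=1(c) contributes 756
  first=2(i) contributes 1260
|[w]| = 2520

2520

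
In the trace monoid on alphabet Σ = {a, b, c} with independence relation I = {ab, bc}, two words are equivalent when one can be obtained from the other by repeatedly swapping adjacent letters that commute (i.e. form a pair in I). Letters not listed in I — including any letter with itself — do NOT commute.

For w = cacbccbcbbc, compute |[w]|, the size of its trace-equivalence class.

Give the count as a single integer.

piece 0:c — minimal
piece 1:a rests on {0:c}
piece 2:c rests on {1:a}
piece 3:b — minimal
piece 4:c rests on {2:c}
piece 5:c rests on {4:c}
piece 6:b rests on {3:b}
piece 7:c rests on {5:c}
piece 8:b rests on {6:b}
piece 9:b rests on {8:b}
piece 10:c rests on {7:c}
minimal pieces: {0:c, 3:b}
ways to finish when only these pieces remain (= sum over removing one remaining piece with nothing left below it):
  1 left: {9}→1  {10}→1
  2 left: {7,10}→1  {8,9}→1  {9,10}→2
  3 left: {5,7,10}→1  {6,8,9}→1  {7,9,10}→3  {8,9,10}→3
  4 left: {3,6,8,9}→1  {4,5,7,10}→1  {5,7,9,10}→4  {6,8,9,10}→4  {7,8,9,10}→6
  5 left: {2,4,5,7,10}→1  {3,6,8,9,10}→5  {4,5,7,9,10}→5  {5,7,8,9,10}→10  {6,7,8,9,10}→10
  6 left: {1,2,4,5,7,10}→1  {2,4,5,7,9,10}→6  {3,6,7,8,9,10}→15  {4,5,7,8,9,10}→15  {5,6,7,8,9,10}→20
  7 left: {0,1,2,4,5,7,10}→1  {1,2,4,5,7,9,10}→7  {2,4,5,7,8,9,10}→21  {3,5,6,7,8,9,10}→35  {4,5,6,7,8,9,10}→35
  8 left: {0,1,2,4,5,7,9,10}→8  {1,2,4,5,7,8,9,10}→28  {2,4,5,6,7,8,9,10}→56  {3,4,5,6,7,8,9,10}→70
  9 left: {0,1,2,4,5,7,8,9,10}→36  {1,2,4,5,6,7,8,9,10}→84  {2,3,4,5,6,7,8,9,10}→126
  placing 0:c first → 210 extensions
  placing 3:b first → 120 extensions
total linear extensions = 330

330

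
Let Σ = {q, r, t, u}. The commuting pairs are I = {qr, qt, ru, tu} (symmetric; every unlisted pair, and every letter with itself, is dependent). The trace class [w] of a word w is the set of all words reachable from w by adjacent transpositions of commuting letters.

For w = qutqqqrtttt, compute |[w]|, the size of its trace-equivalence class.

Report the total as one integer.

462

piece 0:q — minimal
piece 1:u rests on {0:q}
piece 2:t — minimal
piece 3:q rests on {1:u}
piece 4:q rests on {3:q}
piece 5:q rests on {4:q}
piece 6:r rests on {2:t}
piece 7:t rests on {6:r}
piece 8:t rests on {7:t}
piece 9:t rests on {8:t}
piece 10:t rests on {9:t}
minimal pieces: {0:q, 2:t}
ways to finish when only these pieces remain (= sum over removing one remaining piece with nothing left below it):
  1 left: {5}→1  {10}→1
  2 left: {4,5}→1  {5,10}→2  {9,10}→1
  3 left: {3,4,5}→1  {4,5,10}→3  {5,9,10}→3  {8,9,10}→1
  4 left: {1,3,4,5}→1  {3,4,5,10}→4  {4,5,9,10}→6  {5,8,9,10}→4  {7,8,9,10}→1
  5 left: {0,1,3,4,5}→1  {1,3,4,5,10}→5  {3,4,5,9,10}→10  {4,5,8,9,10}→10  {5,7,8,9,10}→5  {6,7,8,9,10}→1
  6 left: {0,1,3,4,5,10}→6  {1,3,4,5,9,10}→15  {2,6,7,8,9,10}→1  {3,4,5,8,9,10}→20  {4,5,7,8,9,10}→15  {5,6,7,8,9,10}→6
  7 left: {0,1,3,4,5,9,10}→21  {1,3,4,5,8,9,10}→35  {2,5,6,7,8,9,10}→7  {3,4,5,7,8,9,10}→35  {4,5,6,7,8,9,10}→21
  8 left: {0,1,3,4,5,8,9,10}→56  {1,3,4,5,7,8,9,10}→70  {2,4,5,6,7,8,9,10}→28  {3,4,5,6,7,8,9,10}→56
  9 left: {0,1,3,4,5,7,8,9,10}→126  {1,3,4,5,6,7,8,9,10}→126  {2,3,4,5,6,7,8,9,10}→84
  placing 0:q first → 210 extensions
  placing 2:t first → 252 extensions
total linear extensions = 462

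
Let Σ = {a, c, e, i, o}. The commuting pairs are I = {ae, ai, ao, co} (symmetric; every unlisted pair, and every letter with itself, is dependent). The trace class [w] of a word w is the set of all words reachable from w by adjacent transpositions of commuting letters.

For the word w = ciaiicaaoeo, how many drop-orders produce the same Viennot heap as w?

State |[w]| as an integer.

drop 0:c onto floor
drop 1:i onto {0:c}
drop 2:a onto {0:c}
drop 3:i onto {1:i}
drop 4:i onto {3:i}
drop 5:c onto {2:a, 4:i}
drop 6:a onto {5:c}
drop 7:a onto {6:a}
drop 8:o onto {4:i}
drop 9:e onto {5:c, 8:o}
drop 10:o onto {9:e}
ground layer = {0:c}
drop-orders for the pieces not yet dropped (sum over which currently-grounded one goes next):
  1 to go: {7} 1  {10} 1
  2 to go: {6,7} 1  {7,10} 2  {9,10} 1
  3 to go: {6,7,10} 3  {7,9,10} 3  {8,9,10} 1
  4 to go: {6,7,9,10} 6  {7,8,9,10} 4
  5 to go: {5,6,7,9,10} 6  {6,7,8,9,10} 10
  6 to go: {2,5,6,7,9,10} 6  {5,6,7,8,9,10} 16
  7 to go: {2,5,6,7,8,9,10} 22  {4,5,6,7,8,9,10} 16
  8 to go: {2,4,5,6,7,8,9,10} 38  {3,4,5,6,7,8,9,10} 16
  9 to go: {1,3,4,5,6,7,8,9,10} 16  {2,3,4,5,6,7,8,9,10} 54
  if 0:c drops first: 70 orders

70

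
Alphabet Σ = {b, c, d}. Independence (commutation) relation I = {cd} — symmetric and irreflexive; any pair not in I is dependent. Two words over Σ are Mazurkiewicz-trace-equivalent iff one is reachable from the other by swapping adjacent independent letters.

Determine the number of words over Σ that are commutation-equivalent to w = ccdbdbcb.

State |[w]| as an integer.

3

drop 0:c onto floor
drop 1:c onto {0:c}
drop 2:d onto floor
drop 3:b onto {1:c, 2:d}
drop 4:d onto {3:b}
drop 5:b onto {4:d}
drop 6:c onto {5:b}
drop 7:b onto {6:c}
ground layer = {0:c, 2:d}
drop-orders for the pieces not yet dropped (sum over which currently-grounded one goes next):
  1 to go: {7} 1
  2 to go: {6,7} 1
  3 to go: {5,6,7} 1
  4 to go: {4,5,6,7} 1
  5 to go: {3,4,5,6,7} 1
  6 to go: {1,3,4,5,6,7} 1  {2,3,4,5,6,7} 1
  if 0:c drops first: 2 orders
  if 2:d drops first: 1 orders
heap linearizations: 3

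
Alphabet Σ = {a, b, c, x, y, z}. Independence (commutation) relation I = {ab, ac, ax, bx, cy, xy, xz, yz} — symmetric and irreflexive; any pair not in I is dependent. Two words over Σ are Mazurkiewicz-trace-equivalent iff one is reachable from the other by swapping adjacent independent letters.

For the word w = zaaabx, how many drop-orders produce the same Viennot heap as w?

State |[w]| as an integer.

#0=z has no predecessor
#1=a depends on [0:z]
#2=a depends on [1:a]
#3=a depends on [2:a]
#4=b depends on [0:z]
#5=x has no predecessor
sources: [0:z, 5:x]
N(rest) = Σ N(rest − s) over sources s of rest; N(one piece) = 1:
  size 1 → [3]=1  [4]=1  [5]=1
  size 2 → [2,3]=1  [3,4]=2  [3,5]=2  [4,5]=2
  size 3 → [1,2,3]=1  [2,3,4]=3  [2,3,5]=3  [3,4,5]=6
  size 4 → [1,2,3,4]=4  [1,2,3,5]=4  [2,3,4,5]=12
  first=0(z) contributes 20
  first=5(x) contributes 4
|[w]| = 24

24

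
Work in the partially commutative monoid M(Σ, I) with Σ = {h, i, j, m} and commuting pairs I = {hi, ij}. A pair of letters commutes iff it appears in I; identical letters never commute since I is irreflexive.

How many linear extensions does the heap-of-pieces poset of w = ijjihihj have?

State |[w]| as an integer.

drop 0:i onto floor
drop 1:j onto floor
drop 2:j onto {1:j}
drop 3:i onto {0:i}
drop 4:h onto {2:j}
drop 5:i onto {3:i}
drop 6:h onto {4:h}
drop 7:j onto {6:h}
ground layer = {0:i, 1:j}
drop-orders for the pieces not yet dropped (sum over which currently-grounded one goes next):
  1 to go: {5} 1  {7} 1
  2 to go: {3,5} 1  {5,7} 2  {6,7} 1
  3 to go: {0,3,5} 1  {3,5,7} 3  {4,6,7} 1  {5,6,7} 3
  4 to go: {0,3,5,7} 4  {2,4,6,7} 1  {3,5,6,7} 6  {4,5,6,7} 4
  5 to go: {0,3,5,6,7} 10  {1,2,4,6,7} 1  {2,4,5,6,7} 5  {3,4,5,6,7} 10
  6 to go: {0,3,4,5,6,7} 20  {1,2,4,5,6,7} 6  {2,3,4,5,6,7} 15
  if 0:i drops first: 21 orders
  if 1:j drops first: 35 orders
heap linearizations: 56

56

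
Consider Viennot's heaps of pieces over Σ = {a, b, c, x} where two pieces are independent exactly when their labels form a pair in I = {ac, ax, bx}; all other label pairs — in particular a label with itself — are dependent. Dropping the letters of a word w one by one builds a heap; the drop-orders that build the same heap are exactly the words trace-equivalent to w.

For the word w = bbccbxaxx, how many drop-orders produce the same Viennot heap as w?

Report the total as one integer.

10

#0=b has no predecessor
#1=b depends on [0:b]
#2=c depends on [1:b]
#3=c depends on [2:c]
#4=b depends on [3:c]
#5=x depends on [3:c]
#6=a depends on [4:b]
#7=x depends on [5:x]
#8=x depends on [7:x]
sources: [0:b]
N(rest) = Σ N(rest − s) over sources s of rest; N(one piece) = 1:
  size 1 → [6]=1  [8]=1
  size 2 → [4,6]=1  [6,8]=2  [7,8]=1
  size 3 → [4,6,8]=3  [5,7,8]=1  [6,7,8]=3
  size 4 → [4,6,7,8]=6  [5,6,7,8]=4
  size 5 → [4,5,6,7,8]=10
  size 6 → [3,4,5,6,7,8]=10
  size 7 → [2,3,4,5,6,7,8]=10
  first=0(b) contributes 10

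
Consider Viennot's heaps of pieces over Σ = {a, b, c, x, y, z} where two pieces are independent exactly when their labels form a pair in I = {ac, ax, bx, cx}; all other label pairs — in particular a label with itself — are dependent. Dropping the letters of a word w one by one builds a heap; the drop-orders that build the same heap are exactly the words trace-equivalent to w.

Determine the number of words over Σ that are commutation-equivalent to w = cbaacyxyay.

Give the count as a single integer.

#0=c has no predecessor
#1=b depends on [0:c]
#2=a depends on [1:b]
#3=a depends on [2:a]
#4=c depends on [1:b]
#5=y depends on [3:a, 4:c]
#6=x depends on [5:y]
#7=y depends on [6:x]
#8=a depends on [7:y]
#9=y depends on [8:a]
sources: [0:c]
N(rest) = Σ N(rest − s) over sources s of rest; N(one piece) = 1:
  size 1 → [9]=1
  size 2 → [8,9]=1
  size 3 → [7,8,9]=1
  size 4 → [6,7,8,9]=1
  size 5 → [5,6,7,8,9]=1
  size 6 → [3,5,6,7,8,9]=1  [4,5,6,7,8,9]=1
  size 7 → [2,3,5,6,7,8,9]=1  [3,4,5,6,7,8,9]=2
  size 8 → [2,3,4,5,6,7,8,9]=3
  first=0(c) contributes 3

3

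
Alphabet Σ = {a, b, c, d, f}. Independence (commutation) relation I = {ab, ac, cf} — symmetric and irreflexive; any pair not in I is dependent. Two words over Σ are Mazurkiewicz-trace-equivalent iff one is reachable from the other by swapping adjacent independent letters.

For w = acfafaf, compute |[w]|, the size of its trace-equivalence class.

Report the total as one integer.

drop 0:a onto floor
drop 1:c onto floor
drop 2:f onto {0:a}
drop 3:a onto {2:f}
drop 4:f onto {3:a}
drop 5:a onto {4:f}
drop 6:f onto {5:a}
ground layer = {0:a, 1:c}
drop-orders for the pieces not yet dropped (sum over which currently-grounded one goes next):
  1 to go: {1} 1  {6} 1
  2 to go: {1,6} 2  {5,6} 1
  3 to go: {1,5,6} 3  {4,5,6} 1
  4 to go: {1,4,5,6} 4  {3,4,5,6} 1
  5 to go: {1,3,4,5,6} 5  {2,3,4,5,6} 1
  if 0:a drops first: 6 orders
  if 1:c drops first: 1 orders
heap linearizations: 7

7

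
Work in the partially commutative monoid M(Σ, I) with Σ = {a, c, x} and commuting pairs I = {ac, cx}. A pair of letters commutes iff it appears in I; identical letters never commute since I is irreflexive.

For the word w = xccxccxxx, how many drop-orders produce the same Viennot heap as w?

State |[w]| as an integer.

0(x) covers ∅
1(c) covers ∅
2(c) covers 1:c
3(x) covers 0:x
4(c) covers 2:c
5(c) covers 4:c
6(x) covers 3:x
7(x) covers 6:x
8(x) covers 7:x
floor of heap: 0:x, 1:c
completions by unplaced set U, small U first (add the entries for U minus each lowest piece of U):
  |U|=1: {5}:1  {8}:1
  |U|=2: {4,5}:1  {5,8}:2  {7,8}:1
  |U|=3: {2,4,5}:1  {4,5,8}:3  {5,7,8}:3  {6,7,8}:1
  |U|=4: {1,2,4,5}:1  {2,4,5,8}:4  {3,6,7,8}:1  {4,5,7,8}:6  {5,6,7,8}:4
  |U|=5: {0,3,6,7,8}:1  {1,2,4,5,8}:5  {2,4,5,7,8}:10  {3,5,6,7,8}:5  {4,5,6,7,8}:10
  |U|=6: {0,3,5,6,7,8}:6  {1,2,4,5,7,8}:15  {2,4,5,6,7,8}:20  {3,4,5,6,7,8}:15
  |U|=7: {0,3,4,5,6,7,8}:21  {1,2,4,5,6,7,8}:35  {2,3,4,5,6,7,8}:35
  start at 0(x): 70
  start at 1(c): 56
sum over floor = 126

126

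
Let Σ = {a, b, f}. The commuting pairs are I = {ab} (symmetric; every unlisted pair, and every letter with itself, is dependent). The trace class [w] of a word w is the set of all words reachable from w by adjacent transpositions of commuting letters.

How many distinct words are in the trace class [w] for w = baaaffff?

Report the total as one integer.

4

piece 0:b — minimal
piece 1:a — minimal
piece 2:a rests on {1:a}
piece 3:a rests on {2:a}
piece 4:f rests on {0:b, 3:a}
piece 5:f rests on {4:f}
piece 6:f rests on {5:f}
piece 7:f rests on {6:f}
minimal pieces: {0:b, 1:a}
ways to finish when only these pieces remain (= sum over removing one remaining piece with nothing left below it):
  1 left: {7}→1
  2 left: {6,7}→1
  3 left: {5,6,7}→1
  4 left: {4,5,6,7}→1
  5 left: {0,4,5,6,7}→1  {3,4,5,6,7}→1
  6 left: {0,3,4,5,6,7}→2  {2,3,4,5,6,7}→1
  placing 0:b first → 1 extensions
  placing 1:a first → 3 extensions
total linear extensions = 4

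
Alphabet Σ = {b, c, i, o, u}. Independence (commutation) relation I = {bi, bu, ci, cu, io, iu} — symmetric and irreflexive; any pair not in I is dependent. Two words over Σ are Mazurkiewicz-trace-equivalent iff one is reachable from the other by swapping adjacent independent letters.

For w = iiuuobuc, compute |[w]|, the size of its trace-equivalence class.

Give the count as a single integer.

piece 0:i — minimal
piece 1:i rests on {0:i}
piece 2:u — minimal
piece 3:u rests on {2:u}
piece 4:o rests on {3:u}
piece 5:b rests on {4:o}
piece 6:u rests on {4:o}
piece 7:c rests on {5:b}
minimal pieces: {0:i, 2:u}
ways to finish when only these pieces remain (= sum over removing one remaining piece with nothing left below it):
  1 left: {1}→1  {6}→1  {7}→1
  2 left: {0,1}→1  {1,6}→2  {1,7}→2  {5,7}→1  {6,7}→2
  3 left: {0,1,6}→3  {0,1,7}→3  {1,5,7}→3  {1,6,7}→6  {5,6,7}→3
  4 left: {0,1,5,7}→6  {0,1,6,7}→12  {1,5,6,7}→12  {4,5,6,7}→3
  5 left: {0,1,5,6,7}→30  {1,4,5,6,7}→15  {3,4,5,6,7}→3
  6 left: {0,1,4,5,6,7}→45  {1,3,4,5,6,7}→18  {2,3,4,5,6,7}→3
  placing 0:i first → 21 extensions
  placing 2:u first → 63 extensions
total linear extensions = 84

84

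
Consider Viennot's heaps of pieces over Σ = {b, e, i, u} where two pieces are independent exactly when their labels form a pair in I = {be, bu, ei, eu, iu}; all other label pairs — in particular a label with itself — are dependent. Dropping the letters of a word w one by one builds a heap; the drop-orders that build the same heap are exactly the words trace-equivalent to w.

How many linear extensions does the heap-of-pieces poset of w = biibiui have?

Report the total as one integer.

0(b) covers ∅
1(i) covers 0:b
2(i) covers 1:i
3(b) covers 2:i
4(i) covers 3:b
5(u) covers ∅
6(i) covers 4:i
floor of heap: 0:b, 5:u
completions by unplaced set U, small U first (add the entries for U minus each lowest piece of U):
  |U|=1: {5}:1  {6}:1
  |U|=2: {4,6}:1  {5,6}:2
  |U|=3: {3,4,6}:1  {4,5,6}:3
  |U|=4: {2,3,4,6}:1  {3,4,5,6}:4
  |U|=5: {1,2,3,4,6}:1  {2,3,4,5,6}:5
  start at 0(b): 6
  start at 5(u): 1
sum over floor = 7

7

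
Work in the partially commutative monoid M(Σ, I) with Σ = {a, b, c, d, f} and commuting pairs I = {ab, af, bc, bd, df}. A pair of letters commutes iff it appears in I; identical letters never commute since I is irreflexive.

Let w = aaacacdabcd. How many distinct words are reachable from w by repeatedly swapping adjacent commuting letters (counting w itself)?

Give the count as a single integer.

11

#0=a has no predecessor
#1=a depends on [0:a]
#2=a depends on [1:a]
#3=c depends on [2:a]
#4=a depends on [3:c]
#5=c depends on [4:a]
#6=d depends on [5:c]
#7=a depends on [6:d]
#8=b has no predecessor
#9=c depends on [7:a]
#10=d depends on [9:c]
sources: [0:a, 8:b]
N(rest) = Σ N(rest − s) over sources s of rest; N(one piece) = 1:
  size 1 → [8]=1  [10]=1
  size 2 → [8,10]=2  [9,10]=1
  size 3 → [7,9,10]=1  [8,9,10]=3
  size 4 → [6,7,9,10]=1  [7,8,9,10]=4
  size 5 → [5,6,7,9,10]=1  [6,7,8,9,10]=5
  size 6 → [4,5,6,7,9,10]=1  [5,6,7,8,9,10]=6
  size 7 → [3,4,5,6,7,9,10]=1  [4,5,6,7,8,9,10]=7
  size 8 → [2,3,4,5,6,7,9,10]=1  [3,4,5,6,7,8,9,10]=8
  size 9 → [1,2,3,4,5,6,7,9,10]=1  [2,3,4,5,6,7,8,9,10]=9
  first=0(a) contributes 10
  first=8(b) contributes 1
|[w]| = 11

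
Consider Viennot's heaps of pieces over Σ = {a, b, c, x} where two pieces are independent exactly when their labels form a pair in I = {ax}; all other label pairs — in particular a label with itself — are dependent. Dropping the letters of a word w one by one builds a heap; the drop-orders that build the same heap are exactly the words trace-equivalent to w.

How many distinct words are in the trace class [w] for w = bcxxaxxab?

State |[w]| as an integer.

15

piece 0:b — minimal
piece 1:c rests on {0:b}
piece 2:x rests on {1:c}
piece 3:x rests on {2:x}
piece 4:a rests on {1:c}
piece 5:x rests on {3:x}
piece 6:x rests on {5:x}
piece 7:a rests on {4:a}
piece 8:b rests on {6:x, 7:a}
minimal pieces: {0:b}
ways to finish when only these pieces remain (= sum over removing one remaining piece with nothing left below it):
  1 left: {8}→1
  2 left: {6,8}→1  {7,8}→1
  3 left: {4,7,8}→1  {5,6,8}→1  {6,7,8}→2
  4 left: {3,5,6,8}→1  {4,6,7,8}→3  {5,6,7,8}→3
  5 left: {2,3,5,6,8}→1  {3,5,6,7,8}→4  {4,5,6,7,8}→6
  6 left: {2,3,5,6,7,8}→5  {3,4,5,6,7,8}→10
  7 left: {2,3,4,5,6,7,8}→15
  placing 0:b first → 15 extensions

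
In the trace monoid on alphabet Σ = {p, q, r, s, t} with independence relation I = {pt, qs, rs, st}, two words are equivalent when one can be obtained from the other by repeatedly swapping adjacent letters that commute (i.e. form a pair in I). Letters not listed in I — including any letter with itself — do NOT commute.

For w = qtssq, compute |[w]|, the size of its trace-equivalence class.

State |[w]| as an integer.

piece 0:q — minimal
piece 1:t rests on {0:q}
piece 2:s — minimal
piece 3:s rests on {2:s}
piece 4:q rests on {1:t}
minimal pieces: {0:q, 2:s}
ways to finish when only these pieces remain (= sum over removing one remaining piece with nothing left below it):
  1 left: {3}→1  {4}→1
  2 left: {1,4}→1  {2,3}→1  {3,4}→2
  3 left: {0,1,4}→1  {1,3,4}→3  {2,3,4}→3
  placing 0:q first → 6 extensions
  placing 2:s first → 4 extensions
total linear extensions = 10

10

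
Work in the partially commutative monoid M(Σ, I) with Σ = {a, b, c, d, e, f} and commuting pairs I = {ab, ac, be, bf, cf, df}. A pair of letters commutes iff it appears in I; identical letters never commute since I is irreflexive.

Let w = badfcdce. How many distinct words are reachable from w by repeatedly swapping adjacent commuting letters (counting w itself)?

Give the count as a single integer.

11

drop 0:b onto floor
drop 1:a onto floor
drop 2:d onto {0:b, 1:a}
drop 3:f onto {1:a}
drop 4:c onto {2:d}
drop 5:d onto {4:c}
drop 6:c onto {5:d}
drop 7:e onto {3:f, 6:c}
ground layer = {0:b, 1:a}
drop-orders for the pieces not yet dropped (sum over which currently-grounded one goes next):
  1 to go: {7} 1
  2 to go: {3,7} 1  {6,7} 1
  3 to go: {3,6,7} 2  {5,6,7} 1
  4 to go: {3,5,6,7} 3  {4,5,6,7} 1
  5 to go: {2,4,5,6,7} 1  {3,4,5,6,7} 4
  6 to go: {0,2,4,5,6,7} 1  {2,3,4,5,6,7} 5
  if 0:b drops first: 5 orders
  if 1:a drops first: 6 orders
heap linearizations: 11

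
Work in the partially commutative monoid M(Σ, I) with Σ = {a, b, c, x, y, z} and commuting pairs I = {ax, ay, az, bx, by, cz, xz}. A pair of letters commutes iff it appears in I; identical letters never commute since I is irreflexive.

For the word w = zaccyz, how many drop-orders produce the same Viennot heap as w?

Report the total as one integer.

4

piece 0:z — minimal
piece 1:a — minimal
piece 2:c rests on {1:a}
piece 3:c rests on {2:c}
piece 4:y rests on {0:z, 3:c}
piece 5:z rests on {4:y}
minimal pieces: {0:z, 1:a}
ways to finish when only these pieces remain (= sum over removing one remaining piece with nothing left below it):
  1 left: {5}→1
  2 left: {4,5}→1
  3 left: {0,4,5}→1  {3,4,5}→1
  4 left: {0,3,4,5}→2  {2,3,4,5}→1
  placing 0:z first → 1 extensions
  placing 1:a first → 3 extensions
total linear extensions = 4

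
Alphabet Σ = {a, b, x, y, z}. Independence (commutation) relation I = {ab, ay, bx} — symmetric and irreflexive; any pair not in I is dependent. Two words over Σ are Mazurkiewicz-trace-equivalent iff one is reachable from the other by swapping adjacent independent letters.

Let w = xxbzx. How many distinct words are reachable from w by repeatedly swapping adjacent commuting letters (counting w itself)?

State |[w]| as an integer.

piece 0:x — minimal
piece 1:x rests on {0:x}
piece 2:b — minimal
piece 3:z rests on {1:x, 2:b}
piece 4:x rests on {3:z}
minimal pieces: {0:x, 2:b}
ways to finish when only these pieces remain (= sum over removing one remaining piece with nothing left below it):
  1 left: {4}→1
  2 left: {3,4}→1
  3 left: {1,3,4}→1  {2,3,4}→1
  placing 0:x first → 2 extensions
  placing 2:b first → 1 extensions
total linear extensions = 3

3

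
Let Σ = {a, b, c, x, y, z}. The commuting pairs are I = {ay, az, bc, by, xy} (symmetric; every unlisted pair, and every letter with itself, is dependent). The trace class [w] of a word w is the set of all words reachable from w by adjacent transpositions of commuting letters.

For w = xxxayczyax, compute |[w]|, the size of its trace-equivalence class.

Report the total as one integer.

25

#0=x has no predecessor
#1=x depends on [0:x]
#2=x depends on [1:x]
#3=a depends on [2:x]
#4=y has no predecessor
#5=c depends on [3:a, 4:y]
#6=z depends on [5:c]
#7=y depends on [6:z]
#8=a depends on [5:c]
#9=x depends on [6:z, 8:a]
sources: [0:x, 4:y]
N(rest) = Σ N(rest − s) over sources s of rest; N(one piece) = 1:
  size 1 → [7]=1  [9]=1
  size 2 → [7,9]=2  [8,9]=1
  size 3 → [6,7,9]=2  [7,8,9]=3
  size 4 → [6,7,8,9]=5
  size 5 → [5,6,7,8,9]=5
  size 6 → [3,5,6,7,8,9]=5  [4,5,6,7,8,9]=5
  size 7 → [2,3,5,6,7,8,9]=5  [3,4,5,6,7,8,9]=10
  size 8 → [1,2,3,5,6,7,8,9]=5  [2,3,4,5,6,7,8,9]=15
  first=0(x) contributes 20
  first=4(y) contributes 5
|[w]| = 25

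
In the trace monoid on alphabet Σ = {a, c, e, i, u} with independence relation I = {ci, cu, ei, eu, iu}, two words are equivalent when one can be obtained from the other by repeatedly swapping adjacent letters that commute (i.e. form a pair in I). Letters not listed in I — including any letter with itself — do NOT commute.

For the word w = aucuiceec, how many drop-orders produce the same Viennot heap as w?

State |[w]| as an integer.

168

0(a) covers ∅
1(u) covers 0:a
2(c) covers 0:a
3(u) covers 1:u
4(i) covers 0:a
5(c) covers 2:c
6(e) covers 5:c
7(e) covers 6:e
8(c) covers 7:e
floor of heap: 0:a
completions by unplaced set U, small U first (add the entries for U minus each lowest piece of U):
  |U|=1: {3}:1  {4}:1  {8}:1
  |U|=2: {1,3}:1  {3,4}:2  {3,8}:2  {4,8}:2  {7,8}:1
  |U|=3: {1,3,4}:3  {1,3,8}:3  {3,4,8}:6  {3,7,8}:3  {4,7,8}:3  {6,7,8}:1
  |U|=4: {1,3,4,8}:12  {1,3,7,8}:6  {3,4,7,8}:12  {3,6,7,8}:4  {4,6,7,8}:4  {5,6,7,8}:1
  |U|=5: {1,3,4,7,8}:30  {1,3,6,7,8}:10  {2,5,6,7,8}:1  {3,4,6,7,8}:20  {3,5,6,7,8}:5  {4,5,6,7,8}:5
  |U|=6: {1,3,4,6,7,8}:60  {1,3,5,6,7,8}:15  {2,3,5,6,7,8}:6  {2,4,5,6,7,8}:6  {3,4,5,6,7,8}:30
  |U|=7: {1,2,3,5,6,7,8}:21  {1,3,4,5,6,7,8}:105  {2,3,4,5,6,7,8}:42
  start at 0(a): 168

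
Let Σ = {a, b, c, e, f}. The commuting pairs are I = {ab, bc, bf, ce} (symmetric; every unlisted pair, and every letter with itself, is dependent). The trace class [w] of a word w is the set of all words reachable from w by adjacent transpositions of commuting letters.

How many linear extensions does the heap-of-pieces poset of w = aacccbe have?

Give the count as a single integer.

18

piece 0:a — minimal
piece 1:a rests on {0:a}
piece 2:c rests on {1:a}
piece 3:c rests on {2:c}
piece 4:c rests on {3:c}
piece 5:b — minimal
piece 6:e rests on {1:a, 5:b}
minimal pieces: {0:a, 5:b}
ways to finish when only these pieces remain (= sum over removing one remaining piece with nothing left below it):
  1 left: {4}→1  {6}→1
  2 left: {3,4}→1  {4,6}→2  {5,6}→1
  3 left: {2,3,4}→1  {3,4,6}→3  {4,5,6}→3
  4 left: {2,3,4,6}→4  {3,4,5,6}→6
  5 left: {1,2,3,4,6}→4  {2,3,4,5,6}→10
  placing 0:a first → 14 extensions
  placing 5:b first → 4 extensions
total linear extensions = 18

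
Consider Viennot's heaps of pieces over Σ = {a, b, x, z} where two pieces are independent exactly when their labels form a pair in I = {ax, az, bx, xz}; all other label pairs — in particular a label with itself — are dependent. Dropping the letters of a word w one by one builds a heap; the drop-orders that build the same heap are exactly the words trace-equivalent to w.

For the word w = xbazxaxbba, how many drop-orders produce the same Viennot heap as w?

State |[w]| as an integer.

360

drop 0:x onto floor
drop 1:b onto floor
drop 2:a onto {1:b}
drop 3:z onto {1:b}
drop 4:x onto {0:x}
drop 5:a onto {2:a}
drop 6:x onto {4:x}
drop 7:b onto {3:z, 5:a}
drop 8:b onto {7:b}
drop 9:a onto {8:b}
ground layer = {0:x, 1:b}
drop-orders for the pieces not yet dropped (sum over which currently-grounded one goes next):
  1 to go: {6} 1  {9} 1
  2 to go: {4,6} 1  {6,9} 2  {8,9} 1
  3 to go: {0,4,6} 1  {4,6,9} 3  {6,8,9} 3  {7,8,9} 1
  4 to go: {0,4,6,9} 4  {3,7,8,9} 1  {4,6,8,9} 6  {5,7,8,9} 1  {6,7,8,9} 4
  5 to go: {0,4,6,8,9} 10  {2,5,7,8,9} 1  {3,5,7,8,9} 2  {3,6,7,8,9} 5  {4,6,7,8,9} 10  {5,6,7,8,9} 5
  6 to go: {0,4,6,7,8,9} 20  {2,3,5,7,8,9} 3  {2,5,6,7,8,9} 6  {3,4,6,7,8,9} 15  {3,5,6,7,8,9} 12  {4,5,6,7,8,9} 15
  7 to go: {0,3,4,6,7,8,9} 35  {0,4,5,6,7,8,9} 35  {1,2,3,5,7,8,9} 3  {2,3,5,6,7,8,9} 21  {2,4,5,6,7,8,9} 21  {3,4,5,6,7,8,9} 42
  8 to go: {0,2,4,5,6,7,8,9} 56  {0,3,4,5,6,7,8,9} 112  {1,2,3,5,6,7,8,9} 24  {2,3,4,5,6,7,8,9} 84
  if 0:x drops first: 108 orders
  if 1:b drops first: 252 orders
heap linearizations: 360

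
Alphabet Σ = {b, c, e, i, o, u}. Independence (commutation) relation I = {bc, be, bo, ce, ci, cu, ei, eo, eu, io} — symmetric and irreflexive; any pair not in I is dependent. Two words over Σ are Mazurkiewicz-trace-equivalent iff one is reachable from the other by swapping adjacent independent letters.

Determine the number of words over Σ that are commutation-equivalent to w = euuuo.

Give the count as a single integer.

5

piece 0:e — minimal
piece 1:u — minimal
piece 2:u rests on {1:u}
piece 3:u rests on {2:u}
piece 4:o rests on {3:u}
minimal pieces: {0:e, 1:u}
ways to finish when only these pieces remain (= sum over removing one remaining piece with nothing left below it):
  1 left: {0}→1  {4}→1
  2 left: {0,4}→2  {3,4}→1
  3 left: {0,3,4}→3  {2,3,4}→1
  placing 0:e first → 1 extensions
  placing 1:u first → 4 extensions
total linear extensions = 5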